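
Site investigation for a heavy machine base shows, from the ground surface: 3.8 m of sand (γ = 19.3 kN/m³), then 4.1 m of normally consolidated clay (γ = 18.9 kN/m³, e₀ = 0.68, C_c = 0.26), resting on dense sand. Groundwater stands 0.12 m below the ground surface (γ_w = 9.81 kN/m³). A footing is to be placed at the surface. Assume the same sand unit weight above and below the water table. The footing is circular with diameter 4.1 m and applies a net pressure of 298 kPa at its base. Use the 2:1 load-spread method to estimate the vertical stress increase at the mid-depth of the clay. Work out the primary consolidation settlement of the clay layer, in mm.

Mid-depth of clay below the ground surface: z = 3.8 + 4.1/2 = 5.85 m.
Total vertical stress at mid-clay: σ_v = 19.3×3.8 + 18.9×2.05 = 112.08 kPa.
Pore pressure: u = 9.81×(5.85 − 0.12) = 56.211 kPa.
Initial effective stress: σ'_0 = σ_v − u = 112.08 − 56.211 = 55.869 kPa.
Stress increase at mid-clay by the 2:1 spreading method:
Δσ ≈ qD²/(D+z)² = 298×4.1²/(4.1+5.85)² = 50.599 kPa
Final effective stress: σ'_f = σ'_0 + Δσ = 55.869 + 50.599 = 106.47 kPa.
Normally consolidated clay, so the full stress increment lies on the virgin compression line:
S_c = C_c·H/(1+e₀)·log₁₀(σ'_f/σ'_0) = 0.26×4.1/(1+0.68)×log₁₀(106.47/55.869)
    = 0.63452 × 0.28006 = 0.1777 m

S_c ≈ 178 mm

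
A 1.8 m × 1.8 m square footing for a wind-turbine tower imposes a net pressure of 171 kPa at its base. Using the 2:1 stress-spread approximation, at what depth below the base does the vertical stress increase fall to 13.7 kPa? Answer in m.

z ≈ 4.56 m

2:1 spreading — at depth z the loaded area has grown by z in each plan dimension:
qB²/(B+z)² = Δσ_z ⇒ z = B(√(q/Δσ_z) − 1) = 1.8×(√(171/13.7) − 1) = 4.559 m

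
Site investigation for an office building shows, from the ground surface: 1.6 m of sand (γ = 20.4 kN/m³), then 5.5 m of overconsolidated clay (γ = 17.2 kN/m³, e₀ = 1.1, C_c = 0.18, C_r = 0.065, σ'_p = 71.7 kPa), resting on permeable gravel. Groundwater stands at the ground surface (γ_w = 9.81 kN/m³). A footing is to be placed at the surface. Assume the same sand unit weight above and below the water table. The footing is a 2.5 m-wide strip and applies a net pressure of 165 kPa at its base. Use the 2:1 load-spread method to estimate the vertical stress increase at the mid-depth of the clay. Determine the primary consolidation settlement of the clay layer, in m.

Mid-depth of clay below the ground surface: z = 1.6 + 5.5/2 = 4.35 m.
Total vertical stress at mid-clay: σ_v = 20.4×1.6 + 17.2×2.75 = 79.94 kPa.
Pore pressure: u = 9.81×(4.35 − 0) = 42.673 kPa.
Initial effective stress: σ'_0 = σ_v − u = 79.94 − 42.673 = 37.267 kPa.
Stress increase at mid-clay by the 2:1 spreading method:
Δσ = qB/(B+z) = 165×2.5/(2.5+4.35) = 60.219 kPa
Final effective stress: σ'_f = 37.267 + 60.219 = 97.486 kPa.
σ'_f = 97.486 > σ'_p = 71.7 kPa, so the stress path crosses the preconsolidation pressure — recompression up to σ'_p, then virgin compression beyond:
S_c = H/(1+e₀)·[C_r·log₁₀(σ'_p/σ'_0) + C_c·log₁₀(σ'_f/σ'_p)]
    = 5.5/2.1 × [0.065×log₁₀(71.7/37.267) + 0.18×log₁₀(97.486/71.7)]
    = 2.619 × [0.018473 + 0.024016] = 0.1113 m

S_c ≈ 0.111 m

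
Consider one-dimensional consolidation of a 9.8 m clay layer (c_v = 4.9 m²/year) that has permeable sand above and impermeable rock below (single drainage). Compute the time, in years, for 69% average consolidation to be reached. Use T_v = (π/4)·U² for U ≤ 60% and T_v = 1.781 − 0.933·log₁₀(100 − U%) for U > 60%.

Drainage path length: H_d = H = 9.8 m (single drainage).
U > 60%: T_v = 1.781 − 0.933·log₁₀(100 − 69) = 0.38956.
t = T_v·H_d²/c_v = 0.38956×9.8²/4.9 = 7.635 years.

t ≈ 7.64 years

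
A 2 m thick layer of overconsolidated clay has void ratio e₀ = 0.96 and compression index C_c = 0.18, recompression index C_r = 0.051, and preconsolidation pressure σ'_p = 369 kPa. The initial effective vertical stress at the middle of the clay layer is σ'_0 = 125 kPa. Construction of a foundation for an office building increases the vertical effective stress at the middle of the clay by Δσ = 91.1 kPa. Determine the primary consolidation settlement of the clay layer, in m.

S_c ≈ 0.0124 m

Final effective stress: σ'_f = 125 + 91.1 = 216.1 kPa.
σ'_f = 216.1 ≤ σ'_p = 369 kPa, so the clay remains overconsolidated and only the recompression index applies:
S_c = C_r·H/(1+e₀)·log₁₀(σ'_f/σ'_0) = 0.051×2/1.96×log₁₀(216.1/125)
    = 0.05204 × 0.23774 = 0.01237 m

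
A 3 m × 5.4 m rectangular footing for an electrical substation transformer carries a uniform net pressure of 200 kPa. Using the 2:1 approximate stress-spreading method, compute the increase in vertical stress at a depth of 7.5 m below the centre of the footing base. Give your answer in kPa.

By the 2:1 method the load spreads at 1 horizontal : 2 vertical, so at depth z the loaded area has grown by z in each plan dimension:
Δσ = qBL/((B+z)(L+z)) = 200×3×5.4/((3+7.5)(5.4+7.5)) = 23.92 kPa

Δσ_z ≈ 23.9 kPa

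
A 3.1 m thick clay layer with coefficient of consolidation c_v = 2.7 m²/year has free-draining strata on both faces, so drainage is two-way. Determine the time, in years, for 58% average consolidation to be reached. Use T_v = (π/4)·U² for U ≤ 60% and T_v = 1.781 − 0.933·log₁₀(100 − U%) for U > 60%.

t ≈ 0.235 years

Drainage path length: H_d = H/2 = 1.55 m (double drainage).
U ≤ 60%: T_v = (π/4)·U² = (π/4)×0.58² = 0.26421.
t = T_v·H_d²/c_v = 0.26421×1.55²/2.7 = 0.2351 years.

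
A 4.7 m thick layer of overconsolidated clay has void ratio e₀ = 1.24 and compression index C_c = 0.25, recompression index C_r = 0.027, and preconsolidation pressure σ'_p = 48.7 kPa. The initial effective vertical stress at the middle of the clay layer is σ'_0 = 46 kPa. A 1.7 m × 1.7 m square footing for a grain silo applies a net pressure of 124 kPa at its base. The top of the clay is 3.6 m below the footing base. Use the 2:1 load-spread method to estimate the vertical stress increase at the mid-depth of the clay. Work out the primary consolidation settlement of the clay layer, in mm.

S_c ≈ 16.9 mm

Mid-depth of clay below the footing base: z = 3.6 + 4.7/2 = 5.95 m.
Stress increase at mid-clay by the 2:1 spreading method:
Δσ = qBL/((B+z)(L+z)) = 124×1.7×1.7/((1.7+5.95)(1.7+5.95)) = 6.1235 kPa
Final effective stress: σ'_f = 46 + 6.1235 = 52.123 kPa.
σ'_f = 52.123 > σ'_p = 48.7 kPa, so the stress path crosses the preconsolidation pressure — recompression up to σ'_p, then virgin compression beyond:
S_c = H/(1+e₀)·[C_r·log₁₀(σ'_p/σ'_0) + C_c·log₁₀(σ'_f/σ'_p)]
    = 4.7/2.24 × [0.027×log₁₀(48.7/46) + 0.25×log₁₀(52.123/48.7)]
    = 2.0982 × [0.00066882 + 0.0073751] = 0.01688 m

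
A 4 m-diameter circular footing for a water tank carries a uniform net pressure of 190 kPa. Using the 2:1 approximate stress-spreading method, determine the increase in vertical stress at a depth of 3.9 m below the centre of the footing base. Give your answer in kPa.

By the 2:1 method the load spreads at 1 horizontal : 2 vertical, so at depth z the loaded area has grown by z in each plan dimension:
Δσ ≈ qD²/(D+z)² = 190×4²/(4+3.9)² = 48.71 kPa

Δσ_z ≈ 48.7 kPa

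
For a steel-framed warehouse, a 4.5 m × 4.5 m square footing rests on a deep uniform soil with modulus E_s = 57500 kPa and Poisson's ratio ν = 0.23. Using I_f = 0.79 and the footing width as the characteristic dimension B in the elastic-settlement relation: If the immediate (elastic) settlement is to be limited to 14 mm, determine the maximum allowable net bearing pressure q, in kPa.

S_e = q·B·(1−ν²)/E_s · I_f  ⇒  q = S_e·E_s / (B·(1−ν²)·I_f).
q = 0.014 × 57500 / (4.5 × 0.9471 × 0.79) = 239.1 kPa

q ≈ 239 kPa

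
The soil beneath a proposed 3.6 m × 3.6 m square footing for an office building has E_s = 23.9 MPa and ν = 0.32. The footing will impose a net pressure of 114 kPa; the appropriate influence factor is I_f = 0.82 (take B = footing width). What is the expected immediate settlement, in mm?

Immediate (elastic) settlement: S_e = q·B·(1−ν²)/E_s · I_f.
E_s = 23.9 MPa = 23900 kPa.
S_e = 114 × 3.6 × (1 − 0.32²) / 23900 × 0.82
    = 114 × 3.6 × 0.8976 / 23900 × 0.82
    = 0.01264 m = 12.64 mm

S_e ≈ 12.6 mm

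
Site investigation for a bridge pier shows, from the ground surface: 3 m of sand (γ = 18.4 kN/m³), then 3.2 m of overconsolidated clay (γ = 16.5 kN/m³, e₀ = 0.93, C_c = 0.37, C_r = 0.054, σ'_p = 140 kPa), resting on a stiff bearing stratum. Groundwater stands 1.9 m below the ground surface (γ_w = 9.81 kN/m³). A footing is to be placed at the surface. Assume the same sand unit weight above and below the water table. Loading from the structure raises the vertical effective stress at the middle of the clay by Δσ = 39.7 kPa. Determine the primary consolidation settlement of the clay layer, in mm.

Mid-depth of clay below the ground surface: z = 3 + 3.2/2 = 4.6 m.
Total vertical stress at mid-clay: σ_v = 18.4×3 + 16.5×1.6 = 81.6 kPa.
Pore pressure: u = 9.81×(4.6 − 1.9) = 26.487 kPa.
Initial effective stress: σ'_0 = σ_v − u = 81.6 − 26.487 = 55.113 kPa.
Final effective stress: σ'_f = 55.113 + 39.7 = 94.813 kPa.
σ'_f = 94.813 ≤ σ'_p = 140 kPa, so the clay remains overconsolidated and only the recompression index applies:
S_c = C_r·H/(1+e₀)·log₁₀(σ'_f/σ'_0) = 0.054×3.2/1.93×log₁₀(94.813/55.113)
    = 0.089532 × 0.23561 = 0.02109 m

S_c ≈ 21.1 mm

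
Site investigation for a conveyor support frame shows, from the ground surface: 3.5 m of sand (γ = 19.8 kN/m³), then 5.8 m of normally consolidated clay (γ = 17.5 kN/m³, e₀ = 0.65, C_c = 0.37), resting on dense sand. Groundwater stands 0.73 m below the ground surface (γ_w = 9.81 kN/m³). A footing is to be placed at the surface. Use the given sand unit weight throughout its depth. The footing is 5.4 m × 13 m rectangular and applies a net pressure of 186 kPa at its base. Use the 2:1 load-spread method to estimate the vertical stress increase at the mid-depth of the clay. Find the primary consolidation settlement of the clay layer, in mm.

S_c ≈ 358 mm

Mid-depth of clay below the ground surface: z = 3.5 + 5.8/2 = 6.4 m.
Total vertical stress at mid-clay: σ_v = 19.8×3.5 + 17.5×2.9 = 120.05 kPa.
Pore pressure: u = 9.81×(6.4 − 0.73) = 55.623 kPa.
Initial effective stress: σ'_0 = σ_v − u = 120.05 − 55.623 = 64.427 kPa.
Stress increase at mid-clay by the 2:1 spreading method:
Δσ = qBL/((B+z)(L+z)) = 186×5.4×13/((5.4+6.4)(13+6.4)) = 57.038 kPa
Final effective stress: σ'_f = σ'_0 + Δσ = 64.427 + 57.038 = 121.47 kPa.
Normally consolidated clay, so the full stress increment lies on the virgin compression line:
S_c = C_c·H/(1+e₀)·log₁₀(σ'_f/σ'_0) = 0.37×5.8/(1+0.65)×log₁₀(121.47/64.427)
    = 1.3006 × 0.2754 = 0.3582 m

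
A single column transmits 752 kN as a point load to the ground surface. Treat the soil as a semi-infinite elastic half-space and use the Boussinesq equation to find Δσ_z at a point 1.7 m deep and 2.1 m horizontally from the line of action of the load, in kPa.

Δσ_z ≈ 12.3 kPa

Boussinesq vertical stress below a point load on an elastic half-space:
Δσ_z = 3P/(2πz²) · [1 + (r/z)²]^(−5/2)
r/z = 2.1/1.7 = 1.2353; [1+(r/z)²]^(−5/2) = 0.098614.
Δσ_z = 3×752/(2π×1.7²) × 0.098614 = 124.24 × 0.098614 = 12.25 kPa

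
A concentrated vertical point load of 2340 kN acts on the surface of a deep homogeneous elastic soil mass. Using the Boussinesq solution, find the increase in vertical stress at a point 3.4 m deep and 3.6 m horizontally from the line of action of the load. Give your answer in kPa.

Δσ_z ≈ 14.7 kPa

Boussinesq vertical stress below a point load on an elastic half-space:
Δσ_z = 3P/(2πz²) · [1 + (r/z)²]^(−5/2)
r/z = 3.6/3.4 = 1.0588; [1+(r/z)²]^(−5/2) = 0.15261.
Δσ_z = 3×2340/(2π×3.4²) × 0.15261 = 96.649 × 0.15261 = 14.75 kPa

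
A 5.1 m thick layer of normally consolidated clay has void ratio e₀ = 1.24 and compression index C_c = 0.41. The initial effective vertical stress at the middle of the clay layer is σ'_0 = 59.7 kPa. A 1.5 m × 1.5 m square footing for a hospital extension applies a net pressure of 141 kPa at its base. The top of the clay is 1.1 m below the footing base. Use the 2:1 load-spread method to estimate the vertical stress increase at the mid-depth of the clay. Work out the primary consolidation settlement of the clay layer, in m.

S_c ≈ 0.074 m

Mid-depth of clay below the footing base: z = 1.1 + 5.1/2 = 3.65 m.
Stress increase at mid-clay by the 2:1 spreading method:
Δσ = qBL/((B+z)(L+z)) = 141×1.5×1.5/((1.5+3.65)(1.5+3.65)) = 11.962 kPa
Final effective stress: σ'_f = σ'_0 + Δσ = 59.7 + 11.962 = 71.662 kPa.
Normally consolidated clay, so the full stress increment lies on the virgin compression line:
S_c = C_c·H/(1+e₀)·log₁₀(σ'_f/σ'_0) = 0.41×5.1/(1+1.24)×log₁₀(71.662/59.7)
    = 0.93348 × 0.079315 = 0.07404 m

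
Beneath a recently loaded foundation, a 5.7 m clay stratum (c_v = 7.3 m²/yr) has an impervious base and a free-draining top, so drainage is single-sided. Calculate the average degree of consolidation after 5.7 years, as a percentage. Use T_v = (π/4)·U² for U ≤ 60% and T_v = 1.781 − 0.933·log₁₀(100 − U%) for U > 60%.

U ≈ 96.6 %

Drainage path length: H_d = H = 5.7 m (single drainage).
T_v = c_v·t/H_d² = 7.3×5.7/5.7² = 1.2807.
T_v = 1.2807 corresponds to the U > 60% branch:
U = 1 − 10^((1.781 − T_v)/0.933)/100 = 0.9656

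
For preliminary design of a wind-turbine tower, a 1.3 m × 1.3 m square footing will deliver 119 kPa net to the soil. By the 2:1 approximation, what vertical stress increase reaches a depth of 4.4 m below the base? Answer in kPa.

Δσ_z ≈ 6.19 kPa

By the 2:1 method the load spreads at 1 horizontal : 2 vertical, so at depth z the loaded area has grown by z in each plan dimension:
Δσ = qBL/((B+z)(L+z)) = 119×1.3×1.3/((1.3+4.4)(1.3+4.4)) = 6.1899 kPa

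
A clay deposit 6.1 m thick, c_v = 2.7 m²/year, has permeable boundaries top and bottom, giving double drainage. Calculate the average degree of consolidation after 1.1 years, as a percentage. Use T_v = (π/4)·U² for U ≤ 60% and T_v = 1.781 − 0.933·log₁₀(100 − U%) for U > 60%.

Drainage path length: H_d = H/2 = 3.05 m (double drainage).
T_v = c_v·t/H_d² = 2.7×1.1/3.05² = 0.31927.
T_v = 0.31927 corresponds to the U > 60% branch:
U = 1 − 10^((1.781 − T_v)/0.933)/100 = 0.6313

U ≈ 63.1 %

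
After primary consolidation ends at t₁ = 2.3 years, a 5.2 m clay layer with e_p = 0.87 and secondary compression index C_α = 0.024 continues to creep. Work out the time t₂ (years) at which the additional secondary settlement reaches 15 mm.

S_s = C_α·H/(1+e_p)·log₁₀(t₂/t₁) ⇒ log₁₀(t₂/t₁) = S_s·(1+e_p)/(C_α·H).
log₁₀(t₂/t₁) = 0.015 × (1+0.87) / (0.024×5.2) = 0.2248
t₂ = t₁ × 10^0.2248 = 2.3 × 1.678 = 3.859 years

t₂ ≈ 3.86 years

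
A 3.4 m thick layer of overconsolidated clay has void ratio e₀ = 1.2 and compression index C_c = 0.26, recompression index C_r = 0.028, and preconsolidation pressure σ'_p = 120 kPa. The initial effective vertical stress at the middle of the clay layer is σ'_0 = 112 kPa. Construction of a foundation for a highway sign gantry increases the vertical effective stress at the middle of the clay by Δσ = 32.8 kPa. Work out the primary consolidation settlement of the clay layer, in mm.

Final effective stress: σ'_f = 112 + 32.8 = 144.8 kPa.
σ'_f = 144.8 > σ'_p = 120 kPa, so the stress path crosses the preconsolidation pressure — recompression up to σ'_p, then virgin compression beyond:
S_c = H/(1+e₀)·[C_r·log₁₀(σ'_p/σ'_0) + C_c·log₁₀(σ'_f/σ'_p)]
    = 3.4/2.2 × [0.028×log₁₀(120/112) + 0.26×log₁₀(144.8/120)]
    = 1.5455 × [0.00083897 + 0.021213] = 0.03408 m

S_c ≈ 34.1 mm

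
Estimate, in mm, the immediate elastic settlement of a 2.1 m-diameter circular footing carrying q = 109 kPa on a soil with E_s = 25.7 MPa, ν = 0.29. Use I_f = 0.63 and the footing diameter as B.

S_e ≈ 5.14 mm

Immediate (elastic) settlement: S_e = q·B·(1−ν²)/E_s · I_f.
E_s = 25.7 MPa = 25700 kPa.
S_e = 109 × 2.1 × (1 − 0.29²) / 25700 × 0.63
    = 109 × 2.1 × 0.9159 / 25700 × 0.63
    = 0.005139 m = 5.139 mm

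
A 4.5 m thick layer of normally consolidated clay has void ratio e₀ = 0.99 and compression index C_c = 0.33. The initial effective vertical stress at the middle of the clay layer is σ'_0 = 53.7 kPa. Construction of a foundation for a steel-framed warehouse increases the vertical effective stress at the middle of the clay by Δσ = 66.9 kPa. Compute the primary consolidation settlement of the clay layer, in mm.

S_c ≈ 262 mm

Final effective stress: σ'_f = σ'_0 + Δσ = 53.7 + 66.9 = 120.6 kPa.
Normally consolidated clay, so the full stress increment lies on the virgin compression line:
S_c = C_c·H/(1+e₀)·log₁₀(σ'_f/σ'_0) = 0.33×4.5/(1+0.99)×log₁₀(120.6/53.7)
    = 0.74623 × 0.35137 = 0.2622 m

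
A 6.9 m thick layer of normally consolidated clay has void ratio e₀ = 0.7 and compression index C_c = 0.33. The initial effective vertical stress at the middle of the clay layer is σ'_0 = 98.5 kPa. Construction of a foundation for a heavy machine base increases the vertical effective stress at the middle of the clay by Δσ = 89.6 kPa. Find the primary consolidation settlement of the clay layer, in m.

Final effective stress: σ'_f = σ'_0 + Δσ = 98.5 + 89.6 = 188.1 kPa.
Normally consolidated clay, so the full stress increment lies on the virgin compression line:
S_c = C_c·H/(1+e₀)·log₁₀(σ'_f/σ'_0) = 0.33×6.9/(1+0.7)×log₁₀(188.1/98.5)
    = 1.3394 × 0.28095 = 0.3763 m

S_c ≈ 0.376 m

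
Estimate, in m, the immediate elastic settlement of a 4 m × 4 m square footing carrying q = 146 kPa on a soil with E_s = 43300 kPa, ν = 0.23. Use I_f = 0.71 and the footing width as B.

Immediate (elastic) settlement: S_e = q·B·(1−ν²)/E_s · I_f.
S_e = 146 × 4 × (1 − 0.23²) / 43300 × 0.71
    = 146 × 4 × 0.9471 / 43300 × 0.71
    = 0.009069 m

S_e ≈ 0.00907 m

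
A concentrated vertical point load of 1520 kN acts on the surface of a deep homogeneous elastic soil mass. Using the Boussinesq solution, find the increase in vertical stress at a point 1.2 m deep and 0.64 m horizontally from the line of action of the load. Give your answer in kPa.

Δσ_z ≈ 270 kPa

Boussinesq vertical stress below a point load on an elastic half-space:
Δσ_z = 3P/(2πz²) · [1 + (r/z)²]^(−5/2)
r/z = 0.64/1.2 = 0.53333; [1+(r/z)²]^(−5/2) = 0.53482.
Δσ_z = 3×1520/(2π×1.2²) × 0.53482 = 503.99 × 0.53482 = 269.5 kPa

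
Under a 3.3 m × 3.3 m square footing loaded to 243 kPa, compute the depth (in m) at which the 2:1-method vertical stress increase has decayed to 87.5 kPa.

2:1 spreading — at depth z the loaded area has grown by z in each plan dimension:
qB²/(B+z)² = Δσ_z ⇒ z = B(√(q/Δσ_z) − 1) = 3.3×(√(243/87.5) − 1) = 2.199 m

z ≈ 2.2 m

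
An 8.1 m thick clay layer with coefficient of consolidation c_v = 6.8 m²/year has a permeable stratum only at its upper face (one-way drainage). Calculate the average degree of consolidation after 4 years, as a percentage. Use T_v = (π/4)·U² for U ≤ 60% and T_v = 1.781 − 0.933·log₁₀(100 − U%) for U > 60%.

Drainage path length: H_d = H = 8.1 m (single drainage).
T_v = c_v·t/H_d² = 6.8×4/8.1² = 0.41457.
T_v = 0.41457 corresponds to the U > 60% branch:
U = 1 − 10^((1.781 − T_v)/0.933)/100 = 0.7086

U ≈ 70.9 %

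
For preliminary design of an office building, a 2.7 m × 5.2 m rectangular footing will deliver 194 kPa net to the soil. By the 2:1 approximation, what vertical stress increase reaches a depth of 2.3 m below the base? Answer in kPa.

By the 2:1 method the load spreads at 1 horizontal : 2 vertical, so at depth z the loaded area has grown by z in each plan dimension:
Δσ = qBL/((B+z)(L+z)) = 194×2.7×5.2/((2.7+2.3)(5.2+2.3)) = 72.634 kPa

Δσ_z ≈ 72.6 kPa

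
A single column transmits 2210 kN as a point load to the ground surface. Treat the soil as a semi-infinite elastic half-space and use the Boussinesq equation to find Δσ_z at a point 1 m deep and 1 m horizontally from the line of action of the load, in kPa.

Δσ_z ≈ 187 kPa

Boussinesq vertical stress below a point load on an elastic half-space:
Δσ_z = 3P/(2πz²) · [1 + (r/z)²]^(−5/2)
r/z = 1/1 = 1; [1+(r/z)²]^(−5/2) = 0.17678.
Δσ_z = 3×2210/(2π×1²) × 0.17678 = 1055.2 × 0.17678 = 186.5 kPa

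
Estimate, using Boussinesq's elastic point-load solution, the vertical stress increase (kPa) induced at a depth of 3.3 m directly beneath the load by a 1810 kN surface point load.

Boussinesq vertical stress below a point load on an elastic half-space:
Δσ_z = 3P/(2πz²) · [1 + (r/z)²]^(−5/2)
r/z = 0/3.3 = 0; [1+(r/z)²]^(−5/2) = 1.
Δσ_z = 3×1810/(2π×3.3²) × 1 = 79.358 × 1 = 79.36 kPa

Δσ_z ≈ 79.4 kPa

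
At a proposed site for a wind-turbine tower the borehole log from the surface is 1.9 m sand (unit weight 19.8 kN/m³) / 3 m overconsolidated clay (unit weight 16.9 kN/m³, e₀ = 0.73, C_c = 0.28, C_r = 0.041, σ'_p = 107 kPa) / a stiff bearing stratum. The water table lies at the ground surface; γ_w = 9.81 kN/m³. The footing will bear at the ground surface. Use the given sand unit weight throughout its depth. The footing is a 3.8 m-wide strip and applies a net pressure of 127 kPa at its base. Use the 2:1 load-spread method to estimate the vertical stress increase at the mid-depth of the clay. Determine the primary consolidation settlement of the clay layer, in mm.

S_c ≈ 36.5 mm

Mid-depth of clay below the ground surface: z = 1.9 + 3/2 = 3.4 m.
Total vertical stress at mid-clay: σ_v = 19.8×1.9 + 16.9×1.5 = 62.97 kPa.
Pore pressure: u = 9.81×(3.4 − 0) = 33.354 kPa.
Initial effective stress: σ'_0 = σ_v − u = 62.97 − 33.354 = 29.616 kPa.
Stress increase at mid-clay by the 2:1 spreading method:
Δσ = qB/(B+z) = 127×3.8/(3.8+3.4) = 67.028 kPa
Final effective stress: σ'_f = 29.616 + 67.028 = 96.644 kPa.
σ'_f = 96.644 ≤ σ'_p = 107 kPa, so the clay remains overconsolidated and only the recompression index applies:
S_c = C_r·H/(1+e₀)·log₁₀(σ'_f/σ'_0) = 0.041×3/1.73×log₁₀(96.644/29.616)
    = 0.071098 × 0.51365 = 0.03652 m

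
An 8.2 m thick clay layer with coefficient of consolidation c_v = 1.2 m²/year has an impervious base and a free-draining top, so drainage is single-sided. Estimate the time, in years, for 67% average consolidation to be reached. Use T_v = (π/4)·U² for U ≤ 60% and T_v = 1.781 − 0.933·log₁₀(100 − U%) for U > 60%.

t ≈ 20.4 years

Drainage path length: H_d = H = 8.2 m (single drainage).
U > 60%: T_v = 1.781 − 0.933·log₁₀(100 − 67) = 0.36423.
t = T_v·H_d²/c_v = 0.36423×8.2²/1.2 = 20.41 years.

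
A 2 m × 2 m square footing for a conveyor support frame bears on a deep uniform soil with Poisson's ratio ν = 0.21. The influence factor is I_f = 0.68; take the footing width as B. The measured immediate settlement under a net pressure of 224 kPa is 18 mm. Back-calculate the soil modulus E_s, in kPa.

E_s ≈ 16200 kPa

S_e = q·B·(1−ν²)/E_s · I_f  ⇒  E_s = q·B·(1−ν²)·I_f / S_e.
E_s = 224 × 2 × 0.9559 × 0.68 / 0.018 = 16180 kPa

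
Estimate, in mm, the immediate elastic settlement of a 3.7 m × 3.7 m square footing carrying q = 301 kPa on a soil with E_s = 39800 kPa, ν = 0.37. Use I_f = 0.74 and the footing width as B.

S_e ≈ 17.9 mm

Immediate (elastic) settlement: S_e = q·B·(1−ν²)/E_s · I_f.
S_e = 301 × 3.7 × (1 − 0.37²) / 39800 × 0.74
    = 301 × 3.7 × 0.8631 / 39800 × 0.74
    = 0.01787 m = 17.87 mm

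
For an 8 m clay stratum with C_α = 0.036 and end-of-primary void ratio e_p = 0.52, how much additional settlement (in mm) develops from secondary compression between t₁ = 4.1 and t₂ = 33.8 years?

S_s ≈ 174 mm

Secondary compression: S_s = C_α·H/(1+e_p)·log₁₀(t₂/t₁)
S_s = 0.036×8/(1+0.52)×log₁₀(33.8/4.1)
    = 0.1895 × 0.9161 = 0.1736 m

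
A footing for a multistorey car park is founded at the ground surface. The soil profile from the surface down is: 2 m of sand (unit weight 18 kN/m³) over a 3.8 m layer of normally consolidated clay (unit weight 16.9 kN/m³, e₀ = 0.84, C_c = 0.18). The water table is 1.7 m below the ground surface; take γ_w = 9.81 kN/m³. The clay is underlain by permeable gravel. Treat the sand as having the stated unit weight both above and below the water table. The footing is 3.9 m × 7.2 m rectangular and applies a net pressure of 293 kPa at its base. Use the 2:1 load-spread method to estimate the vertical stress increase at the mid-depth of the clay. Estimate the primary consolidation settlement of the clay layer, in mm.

S_c ≈ 180 mm

Mid-depth of clay below the ground surface: z = 2 + 3.8/2 = 3.9 m.
Total vertical stress at mid-clay: σ_v = 18×2 + 16.9×1.9 = 68.11 kPa.
Pore pressure: u = 9.81×(3.9 − 1.7) = 21.582 kPa.
Initial effective stress: σ'_0 = σ_v − u = 68.11 − 21.582 = 46.528 kPa.
Stress increase at mid-clay by the 2:1 spreading method:
Δσ = qBL/((B+z)(L+z)) = 293×3.9×7.2/((3.9+3.9)(7.2+3.9)) = 95.027 kPa
Final effective stress: σ'_f = σ'_0 + Δσ = 46.528 + 95.027 = 141.56 kPa.
Normally consolidated clay, so the full stress increment lies on the virgin compression line:
S_c = C_c·H/(1+e₀)·log₁₀(σ'_f/σ'_0) = 0.18×3.8/(1+0.84)×log₁₀(141.56/46.528)
    = 0.37174 × 0.48323 = 0.1796 m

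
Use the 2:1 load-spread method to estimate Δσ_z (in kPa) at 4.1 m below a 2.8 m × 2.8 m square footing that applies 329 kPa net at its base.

By the 2:1 method the load spreads at 1 horizontal : 2 vertical, so at depth z the loaded area has grown by z in each plan dimension:
Δσ = qBL/((B+z)(L+z)) = 329×2.8×2.8/((2.8+4.1)(2.8+4.1)) = 54.177 kPa

Δσ_z ≈ 54.2 kPa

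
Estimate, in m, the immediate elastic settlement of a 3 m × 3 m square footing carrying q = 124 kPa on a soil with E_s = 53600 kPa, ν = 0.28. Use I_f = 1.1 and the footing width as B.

S_e ≈ 0.00704 m

Immediate (elastic) settlement: S_e = q·B·(1−ν²)/E_s · I_f.
S_e = 124 × 3 × (1 − 0.28²) / 53600 × 1.1
    = 124 × 3 × 0.9216 / 53600 × 1.1
    = 0.007036 m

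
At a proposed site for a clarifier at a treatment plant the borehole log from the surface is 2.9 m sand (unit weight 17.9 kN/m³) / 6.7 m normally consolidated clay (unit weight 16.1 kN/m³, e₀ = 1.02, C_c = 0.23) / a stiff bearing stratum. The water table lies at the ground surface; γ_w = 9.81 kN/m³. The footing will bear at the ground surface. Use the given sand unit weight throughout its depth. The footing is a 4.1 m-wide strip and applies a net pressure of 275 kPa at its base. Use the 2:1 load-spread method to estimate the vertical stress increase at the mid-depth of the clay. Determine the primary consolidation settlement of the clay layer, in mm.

Mid-depth of clay below the ground surface: z = 2.9 + 6.7/2 = 6.25 m.
Total vertical stress at mid-clay: σ_v = 17.9×2.9 + 16.1×3.35 = 105.84 kPa.
Pore pressure: u = 9.81×(6.25 − 0) = 61.312 kPa.
Initial effective stress: σ'_0 = σ_v − u = 105.84 − 61.312 = 44.528 kPa.
Stress increase at mid-clay by the 2:1 spreading method:
Δσ = qB/(B+z) = 275×4.1/(4.1+6.25) = 108.94 kPa
Final effective stress: σ'_f = σ'_0 + Δσ = 44.528 + 108.94 = 153.47 kPa.
Normally consolidated clay, so the full stress increment lies on the virgin compression line:
S_c = C_c·H/(1+e₀)·log₁₀(σ'_f/σ'_0) = 0.23×6.7/(1+1.02)×log₁₀(153.47/44.528)
    = 0.76287 × 0.53739 = 0.41 m

S_c ≈ 410 mm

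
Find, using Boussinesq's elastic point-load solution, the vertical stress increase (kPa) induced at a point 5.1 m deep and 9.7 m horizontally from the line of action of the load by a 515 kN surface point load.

Boussinesq vertical stress below a point load on an elastic half-space:
Δσ_z = 3P/(2πz²) · [1 + (r/z)²]^(−5/2)
r/z = 9.7/5.1 = 1.902; [1+(r/z)²]^(−5/2) = 0.021827.
Δσ_z = 3×515/(2π×5.1²) × 0.021827 = 9.4538 × 0.021827 = 0.2063 kPa

Δσ_z ≈ 0.206 kPa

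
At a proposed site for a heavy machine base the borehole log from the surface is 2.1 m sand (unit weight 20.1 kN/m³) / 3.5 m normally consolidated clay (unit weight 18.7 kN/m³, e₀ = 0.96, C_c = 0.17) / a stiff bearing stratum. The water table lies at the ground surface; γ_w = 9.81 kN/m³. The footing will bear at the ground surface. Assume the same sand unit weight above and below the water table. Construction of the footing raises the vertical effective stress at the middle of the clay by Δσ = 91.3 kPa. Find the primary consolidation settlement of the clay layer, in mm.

S_c ≈ 164 mm

Mid-depth of clay below the ground surface: z = 2.1 + 3.5/2 = 3.85 m.
Total vertical stress at mid-clay: σ_v = 20.1×2.1 + 18.7×1.75 = 74.935 kPa.
Pore pressure: u = 9.81×(3.85 − 0) = 37.769 kPa.
Initial effective stress: σ'_0 = σ_v − u = 74.935 − 37.769 = 37.166 kPa.
Final effective stress: σ'_f = σ'_0 + Δσ = 37.166 + 91.3 = 128.47 kPa.
Normally consolidated clay, so the full stress increment lies on the virgin compression line:
S_c = C_c·H/(1+e₀)·log₁₀(σ'_f/σ'_0) = 0.17×3.5/(1+0.96)×log₁₀(128.47/37.166)
    = 0.30357 × 0.53866 = 0.1635 m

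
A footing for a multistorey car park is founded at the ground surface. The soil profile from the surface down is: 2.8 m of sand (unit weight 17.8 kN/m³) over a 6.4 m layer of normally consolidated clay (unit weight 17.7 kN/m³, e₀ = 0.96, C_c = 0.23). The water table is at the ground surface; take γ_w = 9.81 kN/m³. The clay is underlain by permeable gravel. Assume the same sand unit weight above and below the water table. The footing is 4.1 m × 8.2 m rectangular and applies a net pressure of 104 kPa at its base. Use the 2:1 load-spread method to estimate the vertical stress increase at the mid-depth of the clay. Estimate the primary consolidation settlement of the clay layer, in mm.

S_c ≈ 135 mm

Mid-depth of clay below the ground surface: z = 2.8 + 6.4/2 = 6 m.
Total vertical stress at mid-clay: σ_v = 17.8×2.8 + 17.7×3.2 = 106.48 kPa.
Pore pressure: u = 9.81×(6 − 0) = 58.86 kPa.
Initial effective stress: σ'_0 = σ_v − u = 106.48 − 58.86 = 47.62 kPa.
Stress increase at mid-clay by the 2:1 spreading method:
Δσ = qBL/((B+z)(L+z)) = 104×4.1×8.2/((4.1+6)(8.2+6)) = 24.379 kPa
Final effective stress: σ'_f = σ'_0 + Δσ = 47.62 + 24.379 = 71.999 kPa.
Normally consolidated clay, so the full stress increment lies on the virgin compression line:
S_c = C_c·H/(1+e₀)·log₁₀(σ'_f/σ'_0) = 0.23×6.4/(1+0.96)×log₁₀(71.999/47.62)
    = 0.75102 × 0.17954 = 0.1348 m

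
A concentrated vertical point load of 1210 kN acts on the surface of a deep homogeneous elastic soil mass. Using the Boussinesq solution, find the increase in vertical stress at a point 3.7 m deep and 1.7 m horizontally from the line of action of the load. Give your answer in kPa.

Boussinesq vertical stress below a point load on an elastic half-space:
Δσ_z = 3P/(2πz²) · [1 + (r/z)²]^(−5/2)
r/z = 1.7/3.7 = 0.45946; [1+(r/z)²]^(−5/2) = 0.61951.
Δσ_z = 3×1210/(2π×3.7²) × 0.61951 = 42.201 × 0.61951 = 26.14 kPa

Δσ_z ≈ 26.1 kPa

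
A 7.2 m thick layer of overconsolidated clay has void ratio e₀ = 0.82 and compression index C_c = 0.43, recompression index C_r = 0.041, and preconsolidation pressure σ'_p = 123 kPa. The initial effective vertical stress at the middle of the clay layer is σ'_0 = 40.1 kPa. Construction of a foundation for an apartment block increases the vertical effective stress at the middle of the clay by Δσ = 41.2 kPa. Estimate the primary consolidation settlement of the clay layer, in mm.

Final effective stress: σ'_f = 40.1 + 41.2 = 81.3 kPa.
σ'_f = 81.3 ≤ σ'_p = 123 kPa, so the clay remains overconsolidated and only the recompression index applies:
S_c = C_r·H/(1+e₀)·log₁₀(σ'_f/σ'_0) = 0.041×7.2/1.82×log₁₀(81.3/40.1)
    = 0.1622 × 0.30695 = 0.04979 m

S_c ≈ 49.8 mm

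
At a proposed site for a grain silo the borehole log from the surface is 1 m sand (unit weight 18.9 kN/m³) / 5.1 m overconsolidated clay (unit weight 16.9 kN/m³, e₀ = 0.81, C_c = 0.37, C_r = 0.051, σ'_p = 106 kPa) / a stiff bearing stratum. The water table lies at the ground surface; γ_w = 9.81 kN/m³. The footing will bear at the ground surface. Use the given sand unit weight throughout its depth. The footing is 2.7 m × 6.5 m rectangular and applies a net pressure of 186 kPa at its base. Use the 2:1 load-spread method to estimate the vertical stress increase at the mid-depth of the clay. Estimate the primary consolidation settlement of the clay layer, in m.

S_c ≈ 0.0667 m

Mid-depth of clay below the ground surface: z = 1 + 5.1/2 = 3.55 m.
Total vertical stress at mid-clay: σ_v = 18.9×1 + 16.9×2.55 = 61.995 kPa.
Pore pressure: u = 9.81×(3.55 − 0) = 34.825 kPa.
Initial effective stress: σ'_0 = σ_v − u = 61.995 − 34.825 = 27.17 kPa.
Stress increase at mid-clay by the 2:1 spreading method:
Δσ = qBL/((B+z)(L+z)) = 186×2.7×6.5/((2.7+3.55)(6.5+3.55)) = 51.969 kPa
Final effective stress: σ'_f = 27.17 + 51.969 = 79.139 kPa.
σ'_f = 79.139 ≤ σ'_p = 106 kPa, so the clay remains overconsolidated and only the recompression index applies:
S_c = C_r·H/(1+e₀)·log₁₀(σ'_f/σ'_0) = 0.051×5.1/1.81×log₁₀(79.139/27.17)
    = 0.1437 × 0.4643 = 0.06672 m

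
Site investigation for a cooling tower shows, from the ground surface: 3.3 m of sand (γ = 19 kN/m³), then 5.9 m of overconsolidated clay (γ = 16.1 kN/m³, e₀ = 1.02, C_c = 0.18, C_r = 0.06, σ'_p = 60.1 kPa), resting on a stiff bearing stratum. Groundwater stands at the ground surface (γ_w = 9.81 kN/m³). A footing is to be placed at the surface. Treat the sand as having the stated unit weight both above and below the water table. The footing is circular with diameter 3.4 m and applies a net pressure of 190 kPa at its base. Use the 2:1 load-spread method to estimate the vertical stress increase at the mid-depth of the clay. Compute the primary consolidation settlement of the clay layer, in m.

S_c ≈ 0.0584 m

Mid-depth of clay below the ground surface: z = 3.3 + 5.9/2 = 6.25 m.
Total vertical stress at mid-clay: σ_v = 19×3.3 + 16.1×2.95 = 110.19 kPa.
Pore pressure: u = 9.81×(6.25 − 0) = 61.312 kPa.
Initial effective stress: σ'_0 = σ_v − u = 110.19 − 61.312 = 48.878 kPa.
Stress increase at mid-clay by the 2:1 spreading method:
Δσ ≈ qD²/(D+z)² = 190×3.4²/(3.4+6.25)² = 23.586 kPa
Final effective stress: σ'_f = 48.878 + 23.586 = 72.464 kPa.
σ'_f = 72.464 > σ'_p = 60.1 kPa, so the stress path crosses the preconsolidation pressure — recompression up to σ'_p, then virgin compression beyond:
S_c = H/(1+e₀)·[C_r·log₁₀(σ'_p/σ'_0) + C_c·log₁₀(σ'_f/σ'_p)]
    = 5.9/2.02 × [0.06×log₁₀(60.1/48.878) + 0.18×log₁₀(72.464/60.1)]
    = 2.9208 × [0.0053857 + 0.014625] = 0.05845 m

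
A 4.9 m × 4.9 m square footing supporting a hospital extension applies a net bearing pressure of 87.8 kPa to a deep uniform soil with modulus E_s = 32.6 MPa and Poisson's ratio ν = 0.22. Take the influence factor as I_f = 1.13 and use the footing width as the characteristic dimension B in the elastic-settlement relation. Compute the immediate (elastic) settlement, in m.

Immediate (elastic) settlement: S_e = q·B·(1−ν²)/E_s · I_f.
E_s = 32.6 MPa = 32600 kPa.
S_e = 87.8 × 4.9 × (1 − 0.22²) / 32600 × 1.13
    = 87.8 × 4.9 × 0.9516 / 32600 × 1.13
    = 0.01419 m

S_e ≈ 0.0142 m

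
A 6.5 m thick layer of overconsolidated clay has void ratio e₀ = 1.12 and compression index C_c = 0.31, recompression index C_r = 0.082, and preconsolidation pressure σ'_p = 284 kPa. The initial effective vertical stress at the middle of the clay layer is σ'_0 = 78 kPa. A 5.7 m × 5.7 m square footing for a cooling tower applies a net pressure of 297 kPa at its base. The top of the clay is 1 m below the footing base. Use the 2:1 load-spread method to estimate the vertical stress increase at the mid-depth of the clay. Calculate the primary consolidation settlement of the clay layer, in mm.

Mid-depth of clay below the footing base: z = 1 + 6.5/2 = 4.25 m.
Stress increase at mid-clay by the 2:1 spreading method:
Δσ = qBL/((B+z)(L+z)) = 297×5.7×5.7/((5.7+4.25)(5.7+4.25)) = 97.468 kPa
Final effective stress: σ'_f = 78 + 97.468 = 175.47 kPa.
σ'_f = 175.47 ≤ σ'_p = 284 kPa, so the clay remains overconsolidated and only the recompression index applies:
S_c = C_r·H/(1+e₀)·log₁₀(σ'_f/σ'_0) = 0.082×6.5/2.12×log₁₀(175.47/78)
    = 0.25141 × 0.35211 = 0.08852 m

S_c ≈ 88.5 mm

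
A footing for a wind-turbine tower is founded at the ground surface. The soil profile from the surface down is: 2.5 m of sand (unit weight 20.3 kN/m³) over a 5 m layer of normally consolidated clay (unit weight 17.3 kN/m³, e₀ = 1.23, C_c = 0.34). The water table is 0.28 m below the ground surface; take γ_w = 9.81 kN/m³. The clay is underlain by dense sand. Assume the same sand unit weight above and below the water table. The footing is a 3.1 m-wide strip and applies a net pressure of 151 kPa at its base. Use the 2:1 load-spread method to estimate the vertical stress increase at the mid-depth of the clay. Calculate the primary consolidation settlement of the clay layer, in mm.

Mid-depth of clay below the ground surface: z = 2.5 + 5/2 = 5 m.
Total vertical stress at mid-clay: σ_v = 20.3×2.5 + 17.3×2.5 = 94 kPa.
Pore pressure: u = 9.81×(5 − 0.28) = 46.303 kPa.
Initial effective stress: σ'_0 = σ_v − u = 94 − 46.303 = 47.697 kPa.
Stress increase at mid-clay by the 2:1 spreading method:
Δσ = qB/(B+z) = 151×3.1/(3.1+5) = 57.79 kPa
Final effective stress: σ'_f = σ'_0 + Δσ = 47.697 + 57.79 = 105.49 kPa.
Normally consolidated clay, so the full stress increment lies on the virgin compression line:
S_c = C_c·H/(1+e₀)·log₁₀(σ'_f/σ'_0) = 0.34×5/(1+1.23)×log₁₀(105.49/47.697)
    = 0.76233 × 0.34472 = 0.2628 m

S_c ≈ 263 mm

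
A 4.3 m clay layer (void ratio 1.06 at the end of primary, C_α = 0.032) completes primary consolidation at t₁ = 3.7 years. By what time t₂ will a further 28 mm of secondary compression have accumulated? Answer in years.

t₂ ≈ 9.71 years

S_s = C_α·H/(1+e_p)·log₁₀(t₂/t₁) ⇒ log₁₀(t₂/t₁) = S_s·(1+e_p)/(C_α·H).
log₁₀(t₂/t₁) = 0.028 × (1+1.06) / (0.032×4.3) = 0.4192
t₂ = t₁ × 10^0.4192 = 3.7 × 2.625 = 9.714 years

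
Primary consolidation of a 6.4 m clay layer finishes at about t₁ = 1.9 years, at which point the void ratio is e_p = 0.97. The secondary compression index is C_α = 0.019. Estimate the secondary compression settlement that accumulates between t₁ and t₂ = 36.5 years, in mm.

Secondary compression: S_s = C_α·H/(1+e_p)·log₁₀(t₂/t₁)
S_s = 0.019×6.4/(1+0.97)×log₁₀(36.5/1.9)
    = 0.06173 × 1.284 = 0.07923 m

S_s ≈ 79.2 mm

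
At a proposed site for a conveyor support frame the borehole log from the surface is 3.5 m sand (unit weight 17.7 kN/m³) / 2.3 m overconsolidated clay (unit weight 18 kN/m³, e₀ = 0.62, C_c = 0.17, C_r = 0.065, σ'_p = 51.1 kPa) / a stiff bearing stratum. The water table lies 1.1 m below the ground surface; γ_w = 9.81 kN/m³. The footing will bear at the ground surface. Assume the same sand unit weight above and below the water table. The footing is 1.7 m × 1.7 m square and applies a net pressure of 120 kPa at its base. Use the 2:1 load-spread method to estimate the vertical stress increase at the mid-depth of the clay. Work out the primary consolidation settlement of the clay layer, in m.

Mid-depth of clay below the ground surface: z = 3.5 + 2.3/2 = 4.65 m.
Total vertical stress at mid-clay: σ_v = 17.7×3.5 + 18×1.15 = 82.65 kPa.
Pore pressure: u = 9.81×(4.65 − 1.1) = 34.825 kPa.
Initial effective stress: σ'_0 = σ_v − u = 82.65 − 34.825 = 47.825 kPa.
Stress increase at mid-clay by the 2:1 spreading method:
Δσ = qBL/((B+z)(L+z)) = 120×1.7×1.7/((1.7+4.65)(1.7+4.65)) = 8.6007 kPa
Final effective stress: σ'_f = 47.825 + 8.6007 = 56.426 kPa.
σ'_f = 56.426 > σ'_p = 51.1 kPa, so the stress path crosses the preconsolidation pressure — recompression up to σ'_p, then virgin compression beyond:
S_c = H/(1+e₀)·[C_r·log₁₀(σ'_p/σ'_0) + C_c·log₁₀(σ'_f/σ'_p)]
    = 2.3/1.62 × [0.065×log₁₀(51.1/47.825) + 0.17×log₁₀(56.426/51.1)]
    = 1.4198 × [0.0018698 + 0.0073199] = 0.01305 m

S_c ≈ 0.013 m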